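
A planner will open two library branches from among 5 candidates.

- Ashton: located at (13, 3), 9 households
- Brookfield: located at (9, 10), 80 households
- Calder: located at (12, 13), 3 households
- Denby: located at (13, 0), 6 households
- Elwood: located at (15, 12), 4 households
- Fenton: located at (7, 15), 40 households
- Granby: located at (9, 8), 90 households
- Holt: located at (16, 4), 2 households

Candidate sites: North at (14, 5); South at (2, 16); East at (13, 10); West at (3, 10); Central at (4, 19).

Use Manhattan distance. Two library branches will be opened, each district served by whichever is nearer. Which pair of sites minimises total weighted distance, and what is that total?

{South, East}, total 1269

Evaluate every pair (each demand assigned to the nearer of the two):
  {South, East}: total = 1269
  {East, Central}: total = 1309
  {East, West}: total = 1389
  {North, East}: total = 1397
  {North, West}: total = 1691
  {South, West}: total = 1843
  {West, Central}: total = 1883
  {North, South}: total = 1891
  {North, Central}: total = 1931
  {South, Central}: total = 3167
Best pair: {South, East} with total 1269.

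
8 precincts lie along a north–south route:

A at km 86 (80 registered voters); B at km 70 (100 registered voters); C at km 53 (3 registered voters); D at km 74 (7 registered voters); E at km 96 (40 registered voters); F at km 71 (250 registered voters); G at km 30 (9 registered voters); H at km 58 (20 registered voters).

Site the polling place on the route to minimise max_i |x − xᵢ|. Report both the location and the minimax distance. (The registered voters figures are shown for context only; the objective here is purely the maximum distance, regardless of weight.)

location 63, max distance 33

The 1-center on a line is the midpoint of the two extreme points: leftmost at 30, rightmost at 96.
Optimal location = (30 + 96)/2 = 63; maximum distance = (96 − 30)/2 = 33.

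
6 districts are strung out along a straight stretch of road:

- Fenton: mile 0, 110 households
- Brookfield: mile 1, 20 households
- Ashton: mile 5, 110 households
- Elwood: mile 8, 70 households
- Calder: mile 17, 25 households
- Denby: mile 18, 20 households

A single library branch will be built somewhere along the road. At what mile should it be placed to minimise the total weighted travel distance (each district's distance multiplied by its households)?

x = 5

For a sum of weighted absolute distances on a line, the optimum is the weighted median (not the mean). Total weight W = 355; half-weight = 177.5.
Sort by position and accumulate weight:
  mile 0 (Fenton, w=110) → cum 110
  mile 1 (Brookfield, w=20) → cum 130
  mile 5 (Ashton, w=110) → cum 240  ≥ 177.5 → median here
  mile 8 (Elwood, w=70) → cum 310
  mile 17 (Calder, w=25) → cum 335
  mile 18 (Denby, w=20) → cum 355
Optimal location: mile 5.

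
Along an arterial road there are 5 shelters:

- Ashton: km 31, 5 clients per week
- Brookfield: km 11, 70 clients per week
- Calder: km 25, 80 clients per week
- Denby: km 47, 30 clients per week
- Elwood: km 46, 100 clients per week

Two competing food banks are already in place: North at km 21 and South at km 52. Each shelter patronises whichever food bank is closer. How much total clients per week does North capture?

The indifferent point is the midpoint (21+52)/2 = 36.5; shelters left of it (closer to North at 21) go to North, those right go to South.
  Brookfield at 11 (w=70) → North
  Calder at 25 (w=80) → North
  Ashton at 31 (w=5) → North
  Elwood at 46 (w=100) → South
  Denby at 47 (w=30) → South
North captures 155; South captures 130.

155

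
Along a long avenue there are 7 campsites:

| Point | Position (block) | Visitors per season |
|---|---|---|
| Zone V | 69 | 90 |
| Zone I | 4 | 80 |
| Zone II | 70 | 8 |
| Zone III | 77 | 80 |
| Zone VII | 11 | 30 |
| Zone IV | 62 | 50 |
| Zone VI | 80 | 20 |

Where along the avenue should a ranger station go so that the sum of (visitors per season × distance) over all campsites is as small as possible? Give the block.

For a sum of weighted absolute distances on a line, the optimum is the weighted median (not the mean). Total weight W = 358; half-weight = 179.
Sort by position and accumulate weight:
  block 4 (Zone I, w=80) → cum 80
  block 11 (Zone VII, w=30) → cum 110
  block 62 (Zone IV, w=50) → cum 160
  block 69 (Zone V, w=90) → cum 250  ≥ 179 → median here
  block 70 (Zone II, w=8) → cum 258
  block 77 (Zone III, w=80) → cum 338
  block 80 (Zone VI, w=20) → cum 358
Optimal location: block 69.

x = 69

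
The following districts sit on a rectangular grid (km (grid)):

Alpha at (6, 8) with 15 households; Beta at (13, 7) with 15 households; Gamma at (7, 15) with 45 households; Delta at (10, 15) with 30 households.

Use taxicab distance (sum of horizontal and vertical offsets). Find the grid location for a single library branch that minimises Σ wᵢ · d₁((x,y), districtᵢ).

(7, 15)

Manhattan distance separates: Σwᵢ(|x−xᵢ|+|y−yᵢ|) = Σwᵢ|x−xᵢ| + Σwᵢ|y−yᵢ|, so x and y are optimised independently as 1-D weighted medians.
Total weight W = 105; half = 52.5.
x-coordinate, sorted with cumulative weight:
  x=6 (Alpha, w=15) cum 15
  x=7 (Gamma, w=45) cum 60  ← median
  x=10 (Delta, w=30) cum 90
  x=13 (Beta, w=15) cum 105
⇒ x* = 7
y-coordinate, sorted with cumulative weight:
  y=7 (Beta, w=15) cum 15
  y=8 (Alpha, w=15) cum 30
  y=15 (Gamma, w=45) cum 75  ← median
  y=15 (Delta, w=30) cum 105
⇒ y* = 15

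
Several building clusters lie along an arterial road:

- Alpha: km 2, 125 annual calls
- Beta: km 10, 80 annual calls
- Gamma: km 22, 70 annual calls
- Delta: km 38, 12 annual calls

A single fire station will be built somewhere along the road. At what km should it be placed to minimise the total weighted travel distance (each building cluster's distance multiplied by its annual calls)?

For a sum of weighted absolute distances on a line, the optimum is the weighted median (not the mean). Total weight W = 287; half-weight = 143.5.
Sort by position and accumulate weight:
  km 2 (Alpha, w=125) → cum 125
  km 10 (Beta, w=80) → cum 205  ≥ 143.5 → median here
  km 22 (Gamma, w=70) → cum 275
  km 38 (Delta, w=12) → cum 287
Optimal location: km 10.

x = 10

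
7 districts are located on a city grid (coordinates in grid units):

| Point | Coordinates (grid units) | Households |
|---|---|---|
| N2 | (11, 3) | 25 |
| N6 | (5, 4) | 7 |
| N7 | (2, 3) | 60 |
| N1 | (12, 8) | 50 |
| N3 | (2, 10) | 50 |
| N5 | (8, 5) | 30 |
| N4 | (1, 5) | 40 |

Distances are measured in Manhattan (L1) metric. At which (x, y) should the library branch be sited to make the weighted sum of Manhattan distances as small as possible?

Manhattan distance separates: Σwᵢ(|x−xᵢ|+|y−yᵢ|) = Σwᵢ|x−xᵢ| + Σwᵢ|y−yᵢ|, so x and y are optimised independently as 1-D weighted medians.
Total weight W = 262; half = 131.
x-coordinate, sorted with cumulative weight:
  x=1 (N4, w=40) cum 40
  x=2 (N7, w=60) cum 100
  x=2 (N3, w=50) cum 150  ← median
  x=5 (N6, w=7) cum 157
  x=8 (N5, w=30) cum 187
  x=11 (N2, w=25) cum 212
  x=12 (N1, w=50) cum 262
⇒ x* = 2
y-coordinate, sorted with cumulative weight:
  y=3 (N2, w=25) cum 25
  y=3 (N7, w=60) cum 85
  y=4 (N6, w=7) cum 92
  y=5 (N5, w=30) cum 122
  y=5 (N4, w=40) cum 162  ← median
  y=8 (N1, w=50) cum 212
  y=10 (N3, w=50) cum 262
⇒ y* = 5

(2, 5)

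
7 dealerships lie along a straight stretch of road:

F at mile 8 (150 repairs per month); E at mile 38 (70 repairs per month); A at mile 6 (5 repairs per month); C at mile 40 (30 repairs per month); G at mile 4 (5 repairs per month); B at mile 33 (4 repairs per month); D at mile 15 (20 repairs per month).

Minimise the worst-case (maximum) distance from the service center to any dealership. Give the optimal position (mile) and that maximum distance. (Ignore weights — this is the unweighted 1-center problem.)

The 1-center on a line is the midpoint of the two extreme points: leftmost at 4, rightmost at 40.
Optimal location = (4 + 40)/2 = 22; maximum distance = (40 − 4)/2 = 18.

location 22, max distance 18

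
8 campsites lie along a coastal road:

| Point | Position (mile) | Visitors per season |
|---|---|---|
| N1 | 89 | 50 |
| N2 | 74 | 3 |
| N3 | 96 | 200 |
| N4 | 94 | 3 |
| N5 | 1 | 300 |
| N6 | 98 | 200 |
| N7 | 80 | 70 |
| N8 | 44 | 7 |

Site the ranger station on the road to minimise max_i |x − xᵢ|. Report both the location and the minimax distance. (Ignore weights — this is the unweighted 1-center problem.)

location 49.5, max distance 48.5

The 1-center on a line is the midpoint of the two extreme points: leftmost at 1, rightmost at 98.
Optimal location = (1 + 98)/2 = 49.5; maximum distance = (98 − 1)/2 = 48.5.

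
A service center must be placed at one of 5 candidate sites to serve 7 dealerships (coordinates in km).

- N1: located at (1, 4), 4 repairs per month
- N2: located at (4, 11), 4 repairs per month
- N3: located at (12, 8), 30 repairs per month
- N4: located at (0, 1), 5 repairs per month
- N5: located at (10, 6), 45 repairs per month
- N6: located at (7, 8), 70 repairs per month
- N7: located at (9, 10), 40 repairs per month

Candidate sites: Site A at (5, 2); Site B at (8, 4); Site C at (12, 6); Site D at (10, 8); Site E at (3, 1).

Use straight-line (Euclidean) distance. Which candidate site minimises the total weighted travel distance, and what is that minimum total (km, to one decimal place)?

Site D, total 576.7 km

Total weighted distance at each candidate:
  Site A (5, 2): total = 1444.8
  Site B (8, 4): total = 931.9
  Site C (12, 6): total = 874.4
  Site D (10, 8): total = 576.7
  Site E (3, 1): total = 1795.8
Minimum is at Site D with total 576.7 km.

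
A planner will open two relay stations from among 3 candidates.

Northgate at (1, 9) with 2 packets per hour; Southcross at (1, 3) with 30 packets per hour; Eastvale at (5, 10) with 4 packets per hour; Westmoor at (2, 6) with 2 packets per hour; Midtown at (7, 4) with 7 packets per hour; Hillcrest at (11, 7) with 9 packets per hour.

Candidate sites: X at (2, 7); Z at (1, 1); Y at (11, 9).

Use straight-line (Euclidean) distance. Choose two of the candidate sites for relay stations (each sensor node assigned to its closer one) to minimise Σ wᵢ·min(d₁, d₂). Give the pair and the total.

Evaluate every pair (each demand assigned to the nearer of the two):
  {Z, Y}: total = 173.4
  {X, Z}: total = 205.3
  {X, Y}: total = 206.0
Best pair: {Z, Y} with total 173.4.

{Z, Y}, total 173.4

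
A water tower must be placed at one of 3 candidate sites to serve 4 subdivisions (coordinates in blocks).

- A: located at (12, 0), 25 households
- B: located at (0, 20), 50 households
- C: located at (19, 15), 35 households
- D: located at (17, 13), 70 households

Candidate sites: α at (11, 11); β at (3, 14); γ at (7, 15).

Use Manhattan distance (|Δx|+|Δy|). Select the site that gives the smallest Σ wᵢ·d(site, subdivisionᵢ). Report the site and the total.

α, total 2280 blocks

Total weighted distance at each candidate:
  α (11, 11): total = 2280
  β (3, 14): total = 2670
  γ (7, 15): total = 2360
Minimum is at α with total 2280 blocks.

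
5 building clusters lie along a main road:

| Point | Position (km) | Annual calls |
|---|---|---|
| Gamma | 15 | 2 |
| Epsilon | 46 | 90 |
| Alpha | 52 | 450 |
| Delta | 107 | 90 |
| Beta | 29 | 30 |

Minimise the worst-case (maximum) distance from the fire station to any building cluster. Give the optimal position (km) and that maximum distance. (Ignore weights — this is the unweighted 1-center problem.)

The 1-center on a line is the midpoint of the two extreme points: leftmost at 15, rightmost at 107.
Optimal location = (15 + 107)/2 = 61; maximum distance = (107 − 15)/2 = 46.

location 61, max distance 46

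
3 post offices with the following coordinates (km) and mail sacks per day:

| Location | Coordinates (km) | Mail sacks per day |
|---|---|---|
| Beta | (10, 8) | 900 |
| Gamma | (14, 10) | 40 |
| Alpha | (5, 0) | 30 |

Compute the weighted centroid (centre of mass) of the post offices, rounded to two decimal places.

The minimiser of Σwᵢ‖p−pᵢ‖² is the weighted centroid p* = (Σwᵢpᵢ)/(Σwᵢ).
Σwᵢ = 970.
Σwᵢxᵢ = 900·10 + 40·14 + 30·5 = 9710.
Σwᵢyᵢ = 900·8 + 40·10 + 30·0 = 7600.
x* = 9710/970 = 10.01, y* = 7600/970 = 7.84.

(10.01, 7.84)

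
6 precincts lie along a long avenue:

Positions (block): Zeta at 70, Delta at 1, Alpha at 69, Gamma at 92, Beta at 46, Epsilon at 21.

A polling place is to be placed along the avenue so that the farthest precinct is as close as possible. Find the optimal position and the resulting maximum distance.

location 46.5, max distance 45.5

The 1-center on a line is the midpoint of the two extreme points: leftmost at 1, rightmost at 92.
Optimal location = (1 + 92)/2 = 46.5; maximum distance = (92 − 1)/2 = 45.5.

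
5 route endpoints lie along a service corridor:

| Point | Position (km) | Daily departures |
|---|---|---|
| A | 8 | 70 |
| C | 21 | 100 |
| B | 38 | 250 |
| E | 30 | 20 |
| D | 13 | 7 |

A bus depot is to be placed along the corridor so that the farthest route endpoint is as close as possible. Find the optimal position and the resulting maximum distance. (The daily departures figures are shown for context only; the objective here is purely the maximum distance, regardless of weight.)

location 23, max distance 15

The 1-center on a line is the midpoint of the two extreme points: leftmost at 8, rightmost at 38.
Optimal location = (8 + 38)/2 = 23; maximum distance = (38 − 8)/2 = 15.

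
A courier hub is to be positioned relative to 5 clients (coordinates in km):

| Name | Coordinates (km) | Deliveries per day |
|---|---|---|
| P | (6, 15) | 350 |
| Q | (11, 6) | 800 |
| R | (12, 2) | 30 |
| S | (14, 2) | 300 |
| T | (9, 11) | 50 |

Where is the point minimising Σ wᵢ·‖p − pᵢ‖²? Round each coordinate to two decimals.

The minimiser of Σwᵢ‖p−pᵢ‖² is the weighted centroid p* = (Σwᵢpᵢ)/(Σwᵢ).
Σwᵢ = 1530.
Σwᵢxᵢ = 350·6 + 800·11 + 30·12 + 300·14 + 50·9 = 15910.
Σwᵢyᵢ = 350·15 + 800·6 + 30·2 + 300·2 + 50·11 = 11260.
x* = 15910/1530 = 10.40, y* = 11260/1530 = 7.36.

(10.40, 7.36)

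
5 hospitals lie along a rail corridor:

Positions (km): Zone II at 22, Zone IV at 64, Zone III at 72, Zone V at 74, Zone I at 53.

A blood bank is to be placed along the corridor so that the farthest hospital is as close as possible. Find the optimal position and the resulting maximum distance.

The 1-center on a line is the midpoint of the two extreme points: leftmost at 22, rightmost at 74.
Optimal location = (22 + 74)/2 = 48; maximum distance = (74 − 22)/2 = 26.

location 48, max distance 26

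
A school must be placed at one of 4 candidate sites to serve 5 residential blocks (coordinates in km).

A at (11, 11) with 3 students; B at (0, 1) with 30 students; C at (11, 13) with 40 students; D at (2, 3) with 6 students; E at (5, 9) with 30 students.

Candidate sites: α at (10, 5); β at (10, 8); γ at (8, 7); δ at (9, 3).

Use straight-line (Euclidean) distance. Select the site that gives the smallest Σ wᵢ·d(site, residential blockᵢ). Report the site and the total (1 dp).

Total weighted distance at each candidate:
  α (10, 5): total = 905.4
  β (10, 8): total = 789.2
  γ (8, 7): total = 734.8
  δ (9, 3): total = 967.6
Minimum is at γ with total 734.8 km.

γ, total 734.8 km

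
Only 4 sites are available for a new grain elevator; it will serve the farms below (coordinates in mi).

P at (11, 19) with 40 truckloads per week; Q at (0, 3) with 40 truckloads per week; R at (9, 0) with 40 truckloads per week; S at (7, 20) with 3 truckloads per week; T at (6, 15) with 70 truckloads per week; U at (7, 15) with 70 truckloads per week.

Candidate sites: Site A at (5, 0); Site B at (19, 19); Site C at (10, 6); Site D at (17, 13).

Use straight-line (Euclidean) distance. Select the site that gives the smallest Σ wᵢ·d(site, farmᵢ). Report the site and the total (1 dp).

Total weighted distance at each candidate:
  Site A (5, 0): total = 3362.2
  Site B (19, 19): total = 4046.1
  Site C (10, 6): total = 2578.9
  Site D (17, 13): total = 3272.0
Minimum is at Site C with total 2578.9 mi.

Site C, total 2578.9 mi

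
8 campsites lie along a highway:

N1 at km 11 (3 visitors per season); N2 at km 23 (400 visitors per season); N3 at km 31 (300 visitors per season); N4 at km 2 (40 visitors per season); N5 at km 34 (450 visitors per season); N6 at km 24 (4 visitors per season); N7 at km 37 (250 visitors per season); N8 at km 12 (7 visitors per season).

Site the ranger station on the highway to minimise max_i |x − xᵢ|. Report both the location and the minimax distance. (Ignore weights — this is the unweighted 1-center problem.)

location 19.5, max distance 17.5

The 1-center on a line is the midpoint of the two extreme points: leftmost at 2, rightmost at 37.
Optimal location = (2 + 37)/2 = 19.5; maximum distance = (37 − 2)/2 = 17.5.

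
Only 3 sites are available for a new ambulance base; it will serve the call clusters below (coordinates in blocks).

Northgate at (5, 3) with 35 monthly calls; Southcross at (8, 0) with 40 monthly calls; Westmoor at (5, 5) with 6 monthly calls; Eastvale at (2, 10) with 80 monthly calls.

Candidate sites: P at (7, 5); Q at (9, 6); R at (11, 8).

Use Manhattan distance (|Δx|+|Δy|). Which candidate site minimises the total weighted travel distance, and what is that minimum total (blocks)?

P, total 1192 blocks

Total weighted distance at each candidate:
  P (7, 5): total = 1192
  Q (9, 6): total = 1435
  R (11, 8): total = 1759
Minimum is at P with total 1192 blocks.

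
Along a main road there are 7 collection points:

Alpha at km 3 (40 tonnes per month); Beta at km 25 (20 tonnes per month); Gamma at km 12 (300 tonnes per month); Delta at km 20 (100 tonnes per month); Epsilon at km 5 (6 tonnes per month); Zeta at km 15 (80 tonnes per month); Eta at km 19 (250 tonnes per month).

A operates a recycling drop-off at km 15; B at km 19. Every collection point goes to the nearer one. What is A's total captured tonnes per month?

426

The indifferent point is the midpoint (15+19)/2 = 17; collection points left of it (closer to A at 15) go to A, those right go to B.
  Alpha at 3 (w=40) → A
  Epsilon at 5 (w=6) → A
  Gamma at 12 (w=300) → A
  Zeta at 15 (w=80) → A
  Eta at 19 (w=250) → B
  Delta at 20 (w=100) → B
  Beta at 25 (w=20) → B
A captures 426; B captures 370.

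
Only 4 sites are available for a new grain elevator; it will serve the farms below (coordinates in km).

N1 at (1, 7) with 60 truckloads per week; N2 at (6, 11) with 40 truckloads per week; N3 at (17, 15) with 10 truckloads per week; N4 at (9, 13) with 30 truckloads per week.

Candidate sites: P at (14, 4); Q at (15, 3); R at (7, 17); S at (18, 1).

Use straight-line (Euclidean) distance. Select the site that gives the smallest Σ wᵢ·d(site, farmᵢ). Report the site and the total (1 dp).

Total weighted distance at each candidate:
  P (14, 4): total = 1648.6
  Q (15, 3): total = 1826.8
  R (7, 17): total = 1179.2
  S (18, 1): total = 2296.8
Minimum is at R with total 1179.2 km.

R, total 1179.2 km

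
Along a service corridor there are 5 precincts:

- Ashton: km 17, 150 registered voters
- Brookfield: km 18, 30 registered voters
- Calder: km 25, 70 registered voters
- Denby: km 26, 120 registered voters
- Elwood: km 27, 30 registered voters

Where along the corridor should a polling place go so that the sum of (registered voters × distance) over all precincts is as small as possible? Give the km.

x = 25

For a sum of weighted absolute distances on a line, the optimum is the weighted median (not the mean). Total weight W = 400; half-weight = 200.
Sort by position and accumulate weight:
  km 17 (Ashton, w=150) → cum 150
  km 18 (Brookfield, w=30) → cum 180
  km 25 (Calder, w=70) → cum 250  ≥ 200 → median here
  km 26 (Denby, w=120) → cum 370
  km 27 (Elwood, w=30) → cum 400
Optimal location: km 25.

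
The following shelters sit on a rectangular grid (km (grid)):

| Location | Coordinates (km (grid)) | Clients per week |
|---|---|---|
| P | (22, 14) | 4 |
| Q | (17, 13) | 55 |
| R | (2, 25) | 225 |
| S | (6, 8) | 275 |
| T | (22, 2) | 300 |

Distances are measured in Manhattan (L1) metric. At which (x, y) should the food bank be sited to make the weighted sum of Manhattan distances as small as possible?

Manhattan distance separates: Σwᵢ(|x−xᵢ|+|y−yᵢ|) = Σwᵢ|x−xᵢ| + Σwᵢ|y−yᵢ|, so x and y are optimised independently as 1-D weighted medians.
Total weight W = 859; half = 429.5.
x-coordinate, sorted with cumulative weight:
  x=2 (R, w=225) cum 225
  x=6 (S, w=275) cum 500  ← median
  x=17 (Q, w=55) cum 555
  x=22 (P, w=4) cum 559
  x=22 (T, w=300) cum 859
⇒ x* = 6
y-coordinate, sorted with cumulative weight:
  y=2 (T, w=300) cum 300
  y=8 (S, w=275) cum 575  ← median
  y=13 (Q, w=55) cum 630
  y=14 (P, w=4) cum 634
  y=25 (R, w=225) cum 859
⇒ y* = 8

(6, 8)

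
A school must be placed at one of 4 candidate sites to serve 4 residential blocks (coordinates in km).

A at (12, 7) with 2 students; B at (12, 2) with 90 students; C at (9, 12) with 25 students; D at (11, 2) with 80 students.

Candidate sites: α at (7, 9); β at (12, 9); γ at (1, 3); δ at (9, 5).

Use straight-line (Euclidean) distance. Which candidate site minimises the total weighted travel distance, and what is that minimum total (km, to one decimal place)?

Total weighted distance at each candidate:
  α (7, 9): total = 1520.1
  β (12, 9): total = 1305.8
  γ (1, 3): total = 2122.5
  δ (9, 5): total = 852.5
Minimum is at δ with total 852.5 km.

δ, total 852.5 km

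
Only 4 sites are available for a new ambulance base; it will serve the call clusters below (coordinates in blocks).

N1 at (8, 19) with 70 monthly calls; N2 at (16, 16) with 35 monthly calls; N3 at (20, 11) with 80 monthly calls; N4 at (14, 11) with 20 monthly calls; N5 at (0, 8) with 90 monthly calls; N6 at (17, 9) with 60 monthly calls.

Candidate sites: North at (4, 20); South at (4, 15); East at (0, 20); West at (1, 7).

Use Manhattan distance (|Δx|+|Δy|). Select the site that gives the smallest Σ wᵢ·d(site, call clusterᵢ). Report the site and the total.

South, total 5025 blocks

Total weighted distance at each candidate:
  North (4, 20): total = 6170
  South (4, 15): total = 5025
  East (0, 20): total = 6870
  West (1, 7): total = 5610
Minimum is at South with total 5025 blocks.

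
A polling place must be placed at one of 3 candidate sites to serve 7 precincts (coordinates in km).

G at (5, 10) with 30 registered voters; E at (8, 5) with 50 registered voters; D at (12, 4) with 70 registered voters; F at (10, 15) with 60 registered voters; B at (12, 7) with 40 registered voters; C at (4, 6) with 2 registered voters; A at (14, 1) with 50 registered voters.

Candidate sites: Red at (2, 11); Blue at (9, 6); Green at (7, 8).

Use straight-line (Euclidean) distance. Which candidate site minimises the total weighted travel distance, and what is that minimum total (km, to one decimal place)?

Total weighted distance at each candidate:
  Red (2, 11): total = 3132.9
  Blue (9, 6): total = 1526.2
  Green (7, 8): total = 1854.3
Minimum is at Blue with total 1526.2 km.

Blue, total 1526.2 km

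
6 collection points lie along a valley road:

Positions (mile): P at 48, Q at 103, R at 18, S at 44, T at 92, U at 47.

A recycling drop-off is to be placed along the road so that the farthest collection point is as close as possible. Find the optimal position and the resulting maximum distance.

The 1-center on a line is the midpoint of the two extreme points: leftmost at 18, rightmost at 103.
Optimal location = (18 + 103)/2 = 60.5; maximum distance = (103 − 18)/2 = 42.5.

location 60.5, max distance 42.5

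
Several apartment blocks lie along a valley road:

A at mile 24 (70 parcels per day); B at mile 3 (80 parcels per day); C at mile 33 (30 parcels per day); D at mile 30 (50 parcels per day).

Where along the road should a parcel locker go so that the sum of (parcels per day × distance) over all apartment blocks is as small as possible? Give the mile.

For a sum of weighted absolute distances on a line, the optimum is the weighted median (not the mean). Total weight W = 230; half-weight = 115.
Sort by position and accumulate weight:
  mile 3 (B, w=80) → cum 80
  mile 24 (A, w=70) → cum 150  ≥ 115 → median here
  mile 30 (D, w=50) → cum 200
  mile 33 (C, w=30) → cum 230
Optimal location: mile 24.

x = 24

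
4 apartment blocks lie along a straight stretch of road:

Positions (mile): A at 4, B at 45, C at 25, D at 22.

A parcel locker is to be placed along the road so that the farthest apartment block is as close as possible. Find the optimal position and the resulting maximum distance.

location 24.5, max distance 20.5

The 1-center on a line is the midpoint of the two extreme points: leftmost at 4, rightmost at 45.
Optimal location = (4 + 45)/2 = 24.5; maximum distance = (45 − 4)/2 = 20.5.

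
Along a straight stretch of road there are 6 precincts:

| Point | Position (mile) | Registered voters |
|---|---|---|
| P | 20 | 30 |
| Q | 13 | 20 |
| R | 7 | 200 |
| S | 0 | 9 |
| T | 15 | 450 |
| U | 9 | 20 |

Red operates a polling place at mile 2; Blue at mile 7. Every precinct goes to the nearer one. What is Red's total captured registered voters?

9

The indifferent point is the midpoint (2+7)/2 = 4.5; precincts left of it (closer to Red at 2) go to Red, those right go to Blue.
  S at 0 (w=9) → Red
  R at 7 (w=200) → Blue
  U at 9 (w=20) → Blue
  Q at 13 (w=20) → Blue
  T at 15 (w=450) → Blue
  P at 20 (w=30) → Blue
Red captures 9; Blue captures 720.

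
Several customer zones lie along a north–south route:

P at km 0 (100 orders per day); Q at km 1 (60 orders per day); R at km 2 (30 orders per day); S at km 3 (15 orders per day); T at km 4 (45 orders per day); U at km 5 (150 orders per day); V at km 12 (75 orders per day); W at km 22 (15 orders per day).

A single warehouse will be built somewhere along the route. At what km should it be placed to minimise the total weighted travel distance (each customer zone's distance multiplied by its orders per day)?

For a sum of weighted absolute distances on a line, the optimum is the weighted median (not the mean). Total weight W = 490; half-weight = 245.
Sort by position and accumulate weight:
  km 0 (P, w=100) → cum 100
  km 1 (Q, w=60) → cum 160
  km 2 (R, w=30) → cum 190
  km 3 (S, w=15) → cum 205
  km 4 (T, w=45) → cum 250  ≥ 245 → median here
  km 5 (U, w=150) → cum 400
  km 12 (V, w=75) → cum 475
  km 22 (W, w=15) → cum 490
Optimal location: km 4.

x = 4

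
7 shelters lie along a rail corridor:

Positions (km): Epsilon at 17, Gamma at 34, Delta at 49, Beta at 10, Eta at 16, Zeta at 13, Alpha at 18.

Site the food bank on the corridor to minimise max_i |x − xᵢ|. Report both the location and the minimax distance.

location 29.5, max distance 19.5

The 1-center on a line is the midpoint of the two extreme points: leftmost at 10, rightmost at 49.
Optimal location = (10 + 49)/2 = 29.5; maximum distance = (49 − 10)/2 = 19.5.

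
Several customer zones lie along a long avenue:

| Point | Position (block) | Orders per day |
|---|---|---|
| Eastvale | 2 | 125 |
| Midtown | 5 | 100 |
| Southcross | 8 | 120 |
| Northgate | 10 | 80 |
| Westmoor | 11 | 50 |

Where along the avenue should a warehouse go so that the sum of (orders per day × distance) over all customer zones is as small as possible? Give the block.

x = 8

For a sum of weighted absolute distances on a line, the optimum is the weighted median (not the mean). Total weight W = 475; half-weight = 237.5.
Sort by position and accumulate weight:
  block 2 (Eastvale, w=125) → cum 125
  block 5 (Midtown, w=100) → cum 225
  block 8 (Southcross, w=120) → cum 345  ≥ 237.5 → median here
  block 10 (Northgate, w=80) → cum 425
  block 11 (Westmoor, w=50) → cum 475
Optimal location: block 8.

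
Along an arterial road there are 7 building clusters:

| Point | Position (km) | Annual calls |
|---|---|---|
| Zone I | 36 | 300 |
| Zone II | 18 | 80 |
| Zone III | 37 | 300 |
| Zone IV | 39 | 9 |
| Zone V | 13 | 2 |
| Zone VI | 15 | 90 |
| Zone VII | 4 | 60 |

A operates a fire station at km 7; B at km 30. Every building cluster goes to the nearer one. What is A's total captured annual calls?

232

The indifferent point is the midpoint (7+30)/2 = 18.5; building clusters left of it (closer to A at 7) go to A, those right go to B.
  Zone VII at 4 (w=60) → A
  Zone V at 13 (w=2) → A
  Zone VI at 15 (w=90) → A
  Zone II at 18 (w=80) → A
  Zone I at 36 (w=300) → B
  Zone III at 37 (w=300) → B
  Zone IV at 39 (w=9) → B
A captures 232; B captures 609.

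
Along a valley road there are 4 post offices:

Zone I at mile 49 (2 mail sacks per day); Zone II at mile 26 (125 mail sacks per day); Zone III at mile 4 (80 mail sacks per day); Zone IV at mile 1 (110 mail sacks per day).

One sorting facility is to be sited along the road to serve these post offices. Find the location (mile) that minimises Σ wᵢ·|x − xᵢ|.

For a sum of weighted absolute distances on a line, the optimum is the weighted median (not the mean). Total weight W = 317; half-weight = 158.5.
Sort by position and accumulate weight:
  mile 1 (Zone IV, w=110) → cum 110
  mile 4 (Zone III, w=80) → cum 190  ≥ 158.5 → median here
  mile 26 (Zone II, w=125) → cum 315
  mile 49 (Zone I, w=2) → cum 317
Optimal location: mile 4.

x = 4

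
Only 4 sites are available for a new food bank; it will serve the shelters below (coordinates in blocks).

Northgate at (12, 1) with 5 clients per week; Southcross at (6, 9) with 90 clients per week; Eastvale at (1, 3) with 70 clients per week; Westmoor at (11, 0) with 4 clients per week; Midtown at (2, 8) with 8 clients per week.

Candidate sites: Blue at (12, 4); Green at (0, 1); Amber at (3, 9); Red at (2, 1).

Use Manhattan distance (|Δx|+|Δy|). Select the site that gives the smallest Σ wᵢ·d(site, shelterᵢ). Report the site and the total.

Amber, total 999 blocks

Total weighted distance at each candidate:
  Blue (12, 4): total = 1977
  Green (0, 1): total = 1650
  Amber (3, 9): total = 999
  Red (2, 1): total = 1436
Minimum is at Amber with total 999 blocks.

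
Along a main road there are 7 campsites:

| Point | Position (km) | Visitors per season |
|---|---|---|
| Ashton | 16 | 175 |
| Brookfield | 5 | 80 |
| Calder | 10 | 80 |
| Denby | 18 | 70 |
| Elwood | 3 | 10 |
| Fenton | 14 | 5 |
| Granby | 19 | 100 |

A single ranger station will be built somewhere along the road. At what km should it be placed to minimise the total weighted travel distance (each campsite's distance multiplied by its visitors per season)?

For a sum of weighted absolute distances on a line, the optimum is the weighted median (not the mean). Total weight W = 520; half-weight = 260.
Sort by position and accumulate weight:
  km 3 (Elwood, w=10) → cum 10
  km 5 (Brookfield, w=80) → cum 90
  km 10 (Calder, w=80) → cum 170
  km 14 (Fenton, w=5) → cum 175
  km 16 (Ashton, w=175) → cum 350  ≥ 260 → median here
  km 18 (Denby, w=70) → cum 420
  km 19 (Granby, w=100) → cum 520
Optimal location: km 16.

x = 16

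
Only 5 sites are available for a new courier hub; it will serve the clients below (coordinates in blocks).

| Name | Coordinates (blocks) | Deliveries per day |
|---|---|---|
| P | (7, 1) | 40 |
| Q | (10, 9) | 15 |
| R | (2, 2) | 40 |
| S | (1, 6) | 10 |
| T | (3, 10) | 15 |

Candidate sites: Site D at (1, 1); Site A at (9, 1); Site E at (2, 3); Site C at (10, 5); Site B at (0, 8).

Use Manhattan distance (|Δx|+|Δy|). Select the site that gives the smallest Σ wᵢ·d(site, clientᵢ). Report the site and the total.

Total weighted distance at each candidate:
  Site D (1, 1): total = 790
  Site A (9, 1): total = 890
  Site E (2, 3): total = 690
  Site C (10, 5): total = 1060
  Site B (0, 8): total = 1150
Minimum is at Site E with total 690 blocks.

Site E, total 690 blocks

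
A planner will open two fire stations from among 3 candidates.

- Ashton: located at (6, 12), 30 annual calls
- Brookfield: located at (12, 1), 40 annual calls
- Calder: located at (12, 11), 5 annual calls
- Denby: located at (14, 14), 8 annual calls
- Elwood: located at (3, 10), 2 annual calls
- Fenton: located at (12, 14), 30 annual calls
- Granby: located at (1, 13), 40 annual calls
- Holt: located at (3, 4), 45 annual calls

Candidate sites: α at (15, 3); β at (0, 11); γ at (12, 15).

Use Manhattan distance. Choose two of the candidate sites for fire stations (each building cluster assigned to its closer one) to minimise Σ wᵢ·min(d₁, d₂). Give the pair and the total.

Evaluate every pair (each demand assigned to the nearer of the two):
  {β, γ}: total = 1422
  {α, β}: total = 1559
  {α, γ}: total = 1677
Best pair: {β, γ} with total 1422.

{β, γ}, total 1422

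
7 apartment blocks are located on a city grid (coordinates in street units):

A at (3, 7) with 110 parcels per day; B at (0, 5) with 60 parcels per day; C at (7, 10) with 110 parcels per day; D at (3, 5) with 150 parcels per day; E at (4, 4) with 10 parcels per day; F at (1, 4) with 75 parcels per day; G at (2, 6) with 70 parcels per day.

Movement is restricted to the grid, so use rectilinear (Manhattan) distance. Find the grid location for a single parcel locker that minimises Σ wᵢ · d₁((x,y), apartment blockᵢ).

(3, 5)

Manhattan distance separates: Σwᵢ(|x−xᵢ|+|y−yᵢ|) = Σwᵢ|x−xᵢ| + Σwᵢ|y−yᵢ|, so x and y are optimised independently as 1-D weighted medians.
Total weight W = 585; half = 292.5.
x-coordinate, sorted with cumulative weight:
  x=0 (B, w=60) cum 60
  x=1 (F, w=75) cum 135
  x=2 (G, w=70) cum 205
  x=3 (A, w=110) cum 315  ← median
  x=3 (D, w=150) cum 465
  x=4 (E, w=10) cum 475
  x=7 (C, w=110) cum 585
⇒ x* = 3
y-coordinate, sorted with cumulative weight:
  y=4 (E, w=10) cum 10
  y=4 (F, w=75) cum 85
  y=5 (B, w=60) cum 145
  y=5 (D, w=150) cum 295  ← median
  y=6 (G, w=70) cum 365
  y=7 (A, w=110) cum 475
  y=10 (C, w=110) cum 585
⇒ y* = 5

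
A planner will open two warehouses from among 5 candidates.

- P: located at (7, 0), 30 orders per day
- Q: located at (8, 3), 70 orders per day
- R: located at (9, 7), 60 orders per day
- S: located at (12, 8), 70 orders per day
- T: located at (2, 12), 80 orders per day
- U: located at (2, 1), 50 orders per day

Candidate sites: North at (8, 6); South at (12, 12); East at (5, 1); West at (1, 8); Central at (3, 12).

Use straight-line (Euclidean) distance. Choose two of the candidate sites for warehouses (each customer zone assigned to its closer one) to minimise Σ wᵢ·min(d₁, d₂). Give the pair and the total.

{North, Central}, total 1260.9

Evaluate every pair (each demand assigned to the nearer of the two):
  {North, Central}: total = 1260.9
  {North, West}: total = 1473.8
  {North, East}: total = 1503.8
  {East, Central}: total = 1671.6
  {North, South}: total = 1826.7
  {South, East}: total = 1899.3
  {East, West}: total = 1924.9
  {South, West}: total = 2215.4
  {South, Central}: total = 2331.0
  {West, Central}: total = 2493.8
Best pair: {North, Central} with total 1260.9.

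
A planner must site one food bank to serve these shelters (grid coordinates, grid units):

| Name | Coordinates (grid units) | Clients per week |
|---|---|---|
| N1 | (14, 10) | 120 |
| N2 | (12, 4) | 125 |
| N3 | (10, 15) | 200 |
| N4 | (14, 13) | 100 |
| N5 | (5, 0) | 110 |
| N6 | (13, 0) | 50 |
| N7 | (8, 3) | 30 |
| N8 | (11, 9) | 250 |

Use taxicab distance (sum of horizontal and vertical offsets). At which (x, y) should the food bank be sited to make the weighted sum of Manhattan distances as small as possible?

Manhattan distance separates: Σwᵢ(|x−xᵢ|+|y−yᵢ|) = Σwᵢ|x−xᵢ| + Σwᵢ|y−yᵢ|, so x and y are optimised independently as 1-D weighted medians.
Total weight W = 985; half = 492.5.
x-coordinate, sorted with cumulative weight:
  x=5 (N5, w=110) cum 110
  x=8 (N7, w=30) cum 140
  x=10 (N3, w=200) cum 340
  x=11 (N8, w=250) cum 590  ← median
  x=12 (N2, w=125) cum 715
  x=13 (N6, w=50) cum 765
  x=14 (N1, w=120) cum 885
  x=14 (N4, w=100) cum 985
⇒ x* = 11
y-coordinate, sorted with cumulative weight:
  y=0 (N5, w=110) cum 110
  y=0 (N6, w=50) cum 160
  y=3 (N7, w=30) cum 190
  y=4 (N2, w=125) cum 315
  y=9 (N8, w=250) cum 565  ← median
  y=10 (N1, w=120) cum 685
  y=13 (N4, w=100) cum 785
  y=15 (N3, w=200) cum 985
⇒ y* = 9

(11, 9)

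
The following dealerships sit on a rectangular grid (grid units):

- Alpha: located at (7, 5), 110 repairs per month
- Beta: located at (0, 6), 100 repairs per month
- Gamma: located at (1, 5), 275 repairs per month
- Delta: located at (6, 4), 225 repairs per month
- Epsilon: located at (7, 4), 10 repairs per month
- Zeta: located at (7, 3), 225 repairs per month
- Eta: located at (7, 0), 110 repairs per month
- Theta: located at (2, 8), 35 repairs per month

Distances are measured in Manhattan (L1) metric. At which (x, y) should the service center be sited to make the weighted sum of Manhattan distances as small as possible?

Manhattan distance separates: Σwᵢ(|x−xᵢ|+|y−yᵢ|) = Σwᵢ|x−xᵢ| + Σwᵢ|y−yᵢ|, so x and y are optimised independently as 1-D weighted medians.
Total weight W = 1090; half = 545.
x-coordinate, sorted with cumulative weight:
  x=0 (Beta, w=100) cum 100
  x=1 (Gamma, w=275) cum 375
  x=2 (Theta, w=35) cum 410
  x=6 (Delta, w=225) cum 635  ← median
  x=7 (Alpha, w=110) cum 745
  x=7 (Epsilon, w=10) cum 755
  x=7 (Zeta, w=225) cum 980
  x=7 (Eta, w=110) cum 1090
⇒ x* = 6
y-coordinate, sorted with cumulative weight:
  y=0 (Eta, w=110) cum 110
  y=3 (Zeta, w=225) cum 335
  y=4 (Delta, w=225) cum 560  ← median
  y=4 (Epsilon, w=10) cum 570
  y=5 (Alpha, w=110) cum 680
  y=5 (Gamma, w=275) cum 955
  y=6 (Beta, w=100) cum 1055
  y=8 (Theta, w=35) cum 1090
⇒ y* = 4

(6, 4)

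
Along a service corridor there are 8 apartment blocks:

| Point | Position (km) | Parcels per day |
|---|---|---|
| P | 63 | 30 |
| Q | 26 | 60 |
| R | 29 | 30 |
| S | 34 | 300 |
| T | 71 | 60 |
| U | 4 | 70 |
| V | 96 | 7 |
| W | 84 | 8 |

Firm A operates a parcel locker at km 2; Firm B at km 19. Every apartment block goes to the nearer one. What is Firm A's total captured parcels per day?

70

The indifferent point is the midpoint (2+19)/2 = 10.5; apartment blocks left of it (closer to Firm A at 2) go to Firm A, those right go to Firm B.
  U at 4 (w=70) → Firm A
  Q at 26 (w=60) → Firm B
  R at 29 (w=30) → Firm B
  S at 34 (w=300) → Firm B
  P at 63 (w=30) → Firm B
  T at 71 (w=60) → Firm B
  W at 84 (w=8) → Firm B
  V at 96 (w=7) → Firm B
Firm A captures 70; Firm B captures 495.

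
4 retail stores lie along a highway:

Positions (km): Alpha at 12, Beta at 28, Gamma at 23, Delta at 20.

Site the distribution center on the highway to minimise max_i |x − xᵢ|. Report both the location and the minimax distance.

The 1-center on a line is the midpoint of the two extreme points: leftmost at 12, rightmost at 28.
Optimal location = (12 + 28)/2 = 20; maximum distance = (28 − 12)/2 = 8.

location 20, max distance 8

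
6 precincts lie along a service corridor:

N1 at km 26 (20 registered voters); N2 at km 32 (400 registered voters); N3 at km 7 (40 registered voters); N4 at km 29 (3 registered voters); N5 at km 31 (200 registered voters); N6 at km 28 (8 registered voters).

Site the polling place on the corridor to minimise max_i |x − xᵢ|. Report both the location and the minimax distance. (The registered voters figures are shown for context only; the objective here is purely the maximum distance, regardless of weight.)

location 19.5, max distance 12.5

The 1-center on a line is the midpoint of the two extreme points: leftmost at 7, rightmost at 32.
Optimal location = (7 + 32)/2 = 19.5; maximum distance = (32 − 7)/2 = 12.5.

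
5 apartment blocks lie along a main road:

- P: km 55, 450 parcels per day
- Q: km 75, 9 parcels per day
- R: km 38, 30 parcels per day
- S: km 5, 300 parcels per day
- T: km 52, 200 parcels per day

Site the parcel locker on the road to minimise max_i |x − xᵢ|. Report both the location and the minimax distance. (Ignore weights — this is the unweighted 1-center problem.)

location 40, max distance 35

The 1-center on a line is the midpoint of the two extreme points: leftmost at 5, rightmost at 75.
Optimal location = (5 + 75)/2 = 40; maximum distance = (75 − 5)/2 = 35.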